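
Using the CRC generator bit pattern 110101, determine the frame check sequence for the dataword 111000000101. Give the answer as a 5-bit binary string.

00111

Append 5 zeros: 11100000010100000. Divide by 110101 (XOR where the leading bit is 1):
  pos 0: 111000 XOR 110101 = 001101
  pos 2: 110100 XOR 110101 = 000001
  pos 7: 101010 XOR 110101 = 011111
  pos 8: 111110 XOR 110101 = 001011
  pos 10: 101100 XOR 110101 = 011001
  pos 11: 110010 XOR 110101 = 000111
Remainder (last 5 bits) = 00111. This is the CRC / FCS.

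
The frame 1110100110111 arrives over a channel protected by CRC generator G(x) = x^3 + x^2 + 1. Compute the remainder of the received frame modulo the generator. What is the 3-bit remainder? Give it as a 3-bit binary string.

000

Modulo-2 division of 1110100110111 by 1101:
  pos 0: 1110 XOR 1101 = 0011
  pos 2: 1110 XOR 1101 = 0011
  pos 4: 1101 XOR 1101 = 0000
  pos 8: 1011 XOR 1101 = 0110
  pos 9: 1101 XOR 1101 = 0000
Remainder = 000 (zero — the frame passes the CRC check).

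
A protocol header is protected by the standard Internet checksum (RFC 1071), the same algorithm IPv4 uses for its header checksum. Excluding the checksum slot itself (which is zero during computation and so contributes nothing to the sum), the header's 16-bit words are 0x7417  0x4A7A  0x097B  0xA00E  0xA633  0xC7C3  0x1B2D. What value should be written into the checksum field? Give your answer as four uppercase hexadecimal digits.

One's-complement addition (fold any carry out of bit 15 back into bit 0):
  0x7417 + 0x4A7A = 0x0BE91
  0xBE91 + 0x097B = 0x0C80C
  0xC80C + 0xA00E = 0x1681A → wrap carry → 0x681B
  0x681B + 0xA633 = 0x10E4E → wrap carry → 0x0E4F
  0x0E4F + 0xC7C3 = 0x0D612
  0xD612 + 0x1B2D = 0x0F13F
One's-complement sum = 0xF13F.
Checksum = ~0xF13F & 0xFFFF = 0x0EC0.

0EC0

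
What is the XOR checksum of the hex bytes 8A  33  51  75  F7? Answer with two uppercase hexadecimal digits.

XOR the bytes together:
  start with 0x8A
  0x8A ⊕ 0x33 = 0xB9
  0xB9 ⊕ 0x51 = 0xE8
  0xE8 ⊕ 0x75 = 0x9D
  0x9D ⊕ 0xF7 = 0x6A

6A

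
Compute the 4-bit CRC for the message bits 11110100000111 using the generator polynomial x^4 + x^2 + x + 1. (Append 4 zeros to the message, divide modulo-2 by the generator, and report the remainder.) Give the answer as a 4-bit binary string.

Append 4 zeros: 111101000001110000. Divide by 10111 (XOR where the leading bit is 1):
  pos 0: 11110 XOR 10111 = 01001
  pos 1: 10011 XOR 10111 = 00100
  pos 3: 10000 XOR 10111 = 00111
  pos 5: 11100 XOR 10111 = 01011
  pos 6: 10110 XOR 10111 = 00001
  pos 10: 11110 XOR 10111 = 01001
  pos 11: 10010 XOR 10111 = 00101
  pos 13: 10100 XOR 10111 = 00011
Remainder (last 4 bits) = 0011. This is the CRC / FCS.

0011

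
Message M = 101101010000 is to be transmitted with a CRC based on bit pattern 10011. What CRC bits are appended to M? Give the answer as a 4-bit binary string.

0001

Append 4 zeros: 1011010100000000. Divide by 10011 (XOR where the leading bit is 1):
  pos 0: 10110 XOR 10011 = 00101
  pos 2: 10110 XOR 10011 = 00101
  pos 4: 10110 XOR 10011 = 00101
  pos 6: 10100 XOR 10011 = 00111
  pos 8: 11100 XOR 10011 = 01111
  pos 9: 11110 XOR 10011 = 01101
  pos 10: 11010 XOR 10011 = 01001
  pos 11: 10010 XOR 10011 = 00001
Remainder (last 4 bits) = 0001. This is the CRC / FCS.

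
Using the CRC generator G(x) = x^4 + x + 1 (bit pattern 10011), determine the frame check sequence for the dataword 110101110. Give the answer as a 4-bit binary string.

Append 4 zeros: 1101011100000. Divide by 10011 (XOR where the leading bit is 1):
  pos 0: 11010 XOR 10011 = 01001
  pos 1: 10011 XOR 10011 = 00000
  pos 6: 11000 XOR 10011 = 01011
  pos 7: 10110 XOR 10011 = 00101
Remainder (last 4 bits) = 1010. This is the CRC / FCS.

1010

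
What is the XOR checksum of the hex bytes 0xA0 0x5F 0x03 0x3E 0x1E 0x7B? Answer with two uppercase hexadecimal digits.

XOR the bytes together:
  start with 0xA0
  0xA0 ⊕ 0x5F = 0xFF
  0xFF ⊕ 0x03 = 0xFC
  0xFC ⊕ 0x3E = 0xC2
  0xC2 ⊕ 0x1E = 0xDC
  0xDC ⊕ 0x7B = 0xA7

A7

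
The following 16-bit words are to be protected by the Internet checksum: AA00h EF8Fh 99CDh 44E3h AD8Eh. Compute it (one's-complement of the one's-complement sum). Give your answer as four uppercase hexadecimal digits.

DA2F

One's-complement addition (fold any carry out of bit 15 back into bit 0):
  0xAA00 + 0xEF8F = 0x1998F → wrap carry → 0x9990
  0x9990 + 0x99CD = 0x1335D → wrap carry → 0x335E
  0x335E + 0x44E3 = 0x07841
  0x7841 + 0xAD8E = 0x125CF → wrap carry → 0x25D0
One's-complement sum = 0x25D0.
Checksum = ~0x25D0 & 0xFFFF = 0xDA2F.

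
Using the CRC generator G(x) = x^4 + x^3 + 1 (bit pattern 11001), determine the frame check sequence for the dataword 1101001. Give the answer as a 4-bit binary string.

Append 4 zeros: 11010010000. Divide by 11001 (XOR where the leading bit is 1):
  pos 0: 11010 XOR 11001 = 00011
  pos 3: 11010 XOR 11001 = 00011
  pos 6: 11000 XOR 11001 = 00001
Remainder (last 4 bits) = 0001. This is the CRC / FCS.

0001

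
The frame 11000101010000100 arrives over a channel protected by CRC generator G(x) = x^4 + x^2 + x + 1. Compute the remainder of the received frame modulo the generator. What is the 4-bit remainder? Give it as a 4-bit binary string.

Modulo-2 division of 11000101010000100 by 10111:
  pos 0: 11000 XOR 10111 = 01111
  pos 1: 11111 XOR 10111 = 01000
  pos 2: 10000 XOR 10111 = 00111
  pos 4: 11110 XOR 10111 = 01001
  pos 5: 10011 XOR 10111 = 00100
  pos 7: 10000 XOR 10111 = 00111
  pos 9: 11100 XOR 10111 = 01011
  pos 10: 10111 XOR 10111 = 00000
Remainder = 0000 (zero — the frame passes the CRC check).

0000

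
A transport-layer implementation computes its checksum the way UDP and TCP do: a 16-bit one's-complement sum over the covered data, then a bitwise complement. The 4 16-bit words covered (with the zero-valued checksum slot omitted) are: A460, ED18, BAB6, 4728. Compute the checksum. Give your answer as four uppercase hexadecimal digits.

One's-complement addition (fold any carry out of bit 15 back into bit 0):
  0xA460 + 0xED18 = 0x19178 → wrap carry → 0x9179
  0x9179 + 0xBAB6 = 0x14C2F → wrap carry → 0x4C30
  0x4C30 + 0x4728 = 0x09358
One's-complement sum = 0x9358.
Checksum = ~0x9358 & 0xFFFF = 0x6CA7.

6CA7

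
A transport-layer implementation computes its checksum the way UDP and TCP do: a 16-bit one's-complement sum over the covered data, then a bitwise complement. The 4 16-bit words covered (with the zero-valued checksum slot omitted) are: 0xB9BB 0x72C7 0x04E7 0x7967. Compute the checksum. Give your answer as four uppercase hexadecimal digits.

One's-complement addition (fold any carry out of bit 15 back into bit 0):
  0xB9BB + 0x72C7 = 0x12C82 → wrap carry → 0x2C83
  0x2C83 + 0x04E7 = 0x0316A
  0x316A + 0x7967 = 0x0AAD1
One's-complement sum = 0xAAD1.
Checksum = ~0xAAD1 & 0xFFFF = 0x552E.

552E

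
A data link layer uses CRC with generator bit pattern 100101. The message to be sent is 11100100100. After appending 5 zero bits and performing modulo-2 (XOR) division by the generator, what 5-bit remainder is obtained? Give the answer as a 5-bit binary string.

11011

Append 5 zeros: 1110010010000000. Divide by 100101 (XOR where the leading bit is 1):
  pos 0: 111001 XOR 100101 = 011100
  pos 1: 111000 XOR 100101 = 011101
  pos 2: 111010 XOR 100101 = 011111
  pos 3: 111111 XOR 100101 = 011010
  pos 4: 110100 XOR 100101 = 010001
  pos 5: 100010 XOR 100101 = 000111
  pos 8: 111000 XOR 100101 = 011101
  pos 9: 111010 XOR 100101 = 011111
  pos 10: 111110 XOR 100101 = 011011
Remainder (last 5 bits) = 11011. This is the CRC / FCS.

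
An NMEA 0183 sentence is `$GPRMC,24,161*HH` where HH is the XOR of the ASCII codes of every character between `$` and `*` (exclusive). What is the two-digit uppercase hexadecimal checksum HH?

7B

XOR the ASCII codes of the payload characters:
  'G' = 0x47 → acc = 0x47
  'P' = 0x50 → acc = 0x17
  'R' = 0x52 → acc = 0x45
  'M' = 0x4D → acc = 0x08
  'C' = 0x43 → acc = 0x4B
  ',' = 0x2C → acc = 0x67
  '2' = 0x32 → acc = 0x55
  '4' = 0x34 → acc = 0x61
  ',' = 0x2C → acc = 0x4D
  '1' = 0x31 → acc = 0x7C
  '6' = 0x36 → acc = 0x4A
  '1' = 0x31 → acc = 0x7B
Checksum = 0x7B.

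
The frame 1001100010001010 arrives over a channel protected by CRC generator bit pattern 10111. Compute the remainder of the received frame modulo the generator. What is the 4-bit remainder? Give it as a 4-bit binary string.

0000

Modulo-2 division of 1001100010001010 by 10111:
  pos 0: 10011 XOR 10111 = 00100
  pos 2: 10000 XOR 10111 = 00111
  pos 4: 11101 XOR 10111 = 01010
  pos 5: 10100 XOR 10111 = 00011
  pos 8: 11001 XOR 10111 = 01110
  pos 9: 11100 XOR 10111 = 01011
  pos 10: 10111 XOR 10111 = 00000
Remainder = 0000 (zero — the frame passes the CRC check).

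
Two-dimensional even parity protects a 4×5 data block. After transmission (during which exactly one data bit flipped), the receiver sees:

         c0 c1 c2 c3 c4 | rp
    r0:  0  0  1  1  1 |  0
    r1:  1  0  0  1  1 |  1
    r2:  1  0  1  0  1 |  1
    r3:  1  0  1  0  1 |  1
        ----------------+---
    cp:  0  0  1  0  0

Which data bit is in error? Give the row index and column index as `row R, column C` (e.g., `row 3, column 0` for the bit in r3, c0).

Recompute each row's even parity and compare to rp:
  r0: data parity 1, sent rp 0 → mismatch
  r1: data parity 1, sent rp 1 → ok
  r2: data parity 1, sent rp 1 → ok
  r3: data parity 1, sent rp 1 → ok
Recompute each column's even parity and compare to cp:
  c0: data parity 1, sent cp 0 → mismatch
  c1: data parity 0, sent cp 0 → ok
  c2: data parity 1, sent cp 1 → ok
  c3: data parity 0, sent cp 0 → ok
  c4: data parity 0, sent cp 0 → ok
Exactly one row (r0) and one column (c0) fail → the flipped bit is at their intersection.

row 0, column 0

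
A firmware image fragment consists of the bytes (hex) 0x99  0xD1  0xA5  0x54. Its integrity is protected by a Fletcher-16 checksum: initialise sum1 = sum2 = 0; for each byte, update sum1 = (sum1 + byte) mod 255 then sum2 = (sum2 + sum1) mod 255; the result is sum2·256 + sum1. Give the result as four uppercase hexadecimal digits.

7B65

Running sums (mod 255):
  after byte 0 (0x99): sum1=153, sum2=153
  after byte 1 (0xD1): sum1=107, sum2=5
  after byte 2 (0xA5): sum1=17, sum2=22
  after byte 3 (0x54): sum1=101, sum2=123
Checksum = sum2·256 + sum1 = 123·256 + 101 = 31589 = 0x7B65.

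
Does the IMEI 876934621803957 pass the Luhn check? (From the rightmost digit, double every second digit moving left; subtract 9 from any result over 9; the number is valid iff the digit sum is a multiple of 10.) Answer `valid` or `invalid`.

valid

From the right, keep odd positions and double even positions (subtract 9 from any doubled value over 9):
  doubled (positions 2,4,...): 1 6 7 4 8 9 5 → sum 40
  kept (positions 1,3,...): 7 9 0 1 6 3 6 8 → sum 40
Total = 80.
80 mod 10 = 0, so the number is valid.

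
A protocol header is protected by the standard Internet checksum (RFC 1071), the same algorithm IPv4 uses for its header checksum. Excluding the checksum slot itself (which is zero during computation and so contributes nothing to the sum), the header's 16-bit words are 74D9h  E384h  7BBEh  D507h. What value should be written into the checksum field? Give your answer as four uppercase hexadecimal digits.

56DB

One's-complement addition (fold any carry out of bit 15 back into bit 0):
  0x74D9 + 0xE384 = 0x1585D → wrap carry → 0x585E
  0x585E + 0x7BBE = 0x0D41C
  0xD41C + 0xD507 = 0x1A923 → wrap carry → 0xA924
One's-complement sum = 0xA924.
Checksum = ~0xA924 & 0xFFFF = 0x56DB.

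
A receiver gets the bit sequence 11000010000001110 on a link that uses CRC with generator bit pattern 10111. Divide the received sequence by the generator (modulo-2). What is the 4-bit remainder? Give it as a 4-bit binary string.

Modulo-2 division of 11000010000001110 by 10111:
  pos 0: 11000 XOR 10111 = 01111
  pos 1: 11110 XOR 10111 = 01001
  pos 2: 10011 XOR 10111 = 00100
  pos 4: 10000 XOR 10111 = 00111
  pos 6: 11100 XOR 10111 = 01011
  pos 7: 10110 XOR 10111 = 00001
  pos 11: 10111 XOR 10111 = 00000
Remainder = 0000 (zero — the frame passes the CRC check).

0000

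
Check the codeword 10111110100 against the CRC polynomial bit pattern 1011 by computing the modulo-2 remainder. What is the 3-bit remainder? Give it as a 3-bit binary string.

Modulo-2 division of 10111110100 by 1011:
  pos 0: 1011 XOR 1011 = 0000
  pos 4: 1110 XOR 1011 = 0101
  pos 5: 1011 XOR 1011 = 0000
Remainder = 000 (zero — the frame passes the CRC check).

000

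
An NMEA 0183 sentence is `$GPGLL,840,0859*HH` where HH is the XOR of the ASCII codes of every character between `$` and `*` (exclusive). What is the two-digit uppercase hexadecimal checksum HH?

XOR the ASCII codes of the payload characters:
  'G' = 0x47 → acc = 0x47
  'P' = 0x50 → acc = 0x17
  'G' = 0x47 → acc = 0x50
  'L' = 0x4C → acc = 0x1C
  'L' = 0x4C → acc = 0x50
  ',' = 0x2C → acc = 0x7C
  '8' = 0x38 → acc = 0x44
  '4' = 0x34 → acc = 0x70
  '0' = 0x30 → acc = 0x40
  ',' = 0x2C → acc = 0x6C
  '0' = 0x30 → acc = 0x5C
  '8' = 0x38 → acc = 0x64
  '5' = 0x35 → acc = 0x51
  '9' = 0x39 → acc = 0x68
Checksum = 0x68.

68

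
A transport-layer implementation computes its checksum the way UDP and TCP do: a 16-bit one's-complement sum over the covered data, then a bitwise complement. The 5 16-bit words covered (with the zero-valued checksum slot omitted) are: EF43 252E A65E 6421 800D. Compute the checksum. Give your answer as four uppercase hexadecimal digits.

6100

One's-complement addition (fold any carry out of bit 15 back into bit 0):
  0xEF43 + 0x252E = 0x11471 → wrap carry → 0x1472
  0x1472 + 0xA65E = 0x0BAD0
  0xBAD0 + 0x6421 = 0x11EF1 → wrap carry → 0x1EF2
  0x1EF2 + 0x800D = 0x09EFF
One's-complement sum = 0x9EFF.
Checksum = ~0x9EFF & 0xFFFF = 0x6100.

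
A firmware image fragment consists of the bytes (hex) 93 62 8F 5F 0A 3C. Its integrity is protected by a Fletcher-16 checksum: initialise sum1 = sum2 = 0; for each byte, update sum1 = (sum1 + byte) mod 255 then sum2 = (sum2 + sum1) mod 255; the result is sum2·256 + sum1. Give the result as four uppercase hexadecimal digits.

Running sums (mod 255):
  after byte 0 (93): sum1=147, sum2=147
  after byte 1 (62): sum1=245, sum2=137
  after byte 2 (8F): sum1=133, sum2=15
  after byte 3 (5F): sum1=228, sum2=243
  after byte 4 (0A): sum1=238, sum2=226
  after byte 5 (3C): sum1=43, sum2=14
Checksum = sum2·256 + sum1 = 14·256 + 43 = 3627 = 0x0E2B.

0E2B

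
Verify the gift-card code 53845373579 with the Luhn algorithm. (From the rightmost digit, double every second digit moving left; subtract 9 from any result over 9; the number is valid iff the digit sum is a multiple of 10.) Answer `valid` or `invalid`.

valid

From the right, keep odd positions and double even positions (subtract 9 from any doubled value over 9):
  doubled (positions 2,4,...): 5 6 6 8 6 → sum 31
  kept (positions 1,3,...): 9 5 7 5 8 5 → sum 39
Total = 70.
70 mod 10 = 0, so the number is valid.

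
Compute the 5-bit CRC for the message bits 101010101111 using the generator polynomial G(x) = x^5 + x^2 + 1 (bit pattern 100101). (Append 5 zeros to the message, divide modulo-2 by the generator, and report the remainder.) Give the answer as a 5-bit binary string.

Append 5 zeros: 10101010111100000. Divide by 100101 (XOR where the leading bit is 1):
  pos 0: 101010 XOR 100101 = 001111
  pos 2: 111110 XOR 100101 = 011011
  pos 3: 110111 XOR 100101 = 010010
  pos 4: 100101 XOR 100101 = 000000
  pos 10: 110000 XOR 100101 = 010101
  pos 11: 101010 XOR 100101 = 001111
Remainder (last 5 bits) = 01111. This is the CRC / FCS.

01111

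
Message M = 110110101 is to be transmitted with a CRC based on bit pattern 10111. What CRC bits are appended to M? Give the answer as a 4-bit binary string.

0011

Append 4 zeros: 1101101010000. Divide by 10111 (XOR where the leading bit is 1):
  pos 0: 11011 XOR 10111 = 01100
  pos 1: 11000 XOR 10111 = 01111
  pos 2: 11111 XOR 10111 = 01000
  pos 3: 10000 XOR 10111 = 00111
  pos 5: 11110 XOR 10111 = 01001
  pos 6: 10010 XOR 10111 = 00101
  pos 8: 10100 XOR 10111 = 00011
Remainder (last 4 bits) = 0011. This is the CRC / FCS.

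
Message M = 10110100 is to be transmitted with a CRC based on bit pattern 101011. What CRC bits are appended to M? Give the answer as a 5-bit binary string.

10010

Append 5 zeros: 1011010000000. Divide by 101011 (XOR where the leading bit is 1):
  pos 0: 101101 XOR 101011 = 000110
  pos 3: 110000 XOR 101011 = 011011
  pos 4: 110110 XOR 101011 = 011101
  pos 5: 111010 XOR 101011 = 010001
  pos 6: 100010 XOR 101011 = 001001
Remainder (last 5 bits) = 10010. This is the CRC / FCS.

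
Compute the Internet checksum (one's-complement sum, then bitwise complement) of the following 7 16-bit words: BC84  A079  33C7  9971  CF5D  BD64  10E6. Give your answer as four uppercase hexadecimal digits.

3820

One's-complement addition (fold any carry out of bit 15 back into bit 0):
  0xBC84 + 0xA079 = 0x15CFD → wrap carry → 0x5CFE
  0x5CFE + 0x33C7 = 0x090C5
  0x90C5 + 0x9971 = 0x12A36 → wrap carry → 0x2A37
  0x2A37 + 0xCF5D = 0x0F994
  0xF994 + 0xBD64 = 0x1B6F8 → wrap carry → 0xB6F9
  0xB6F9 + 0x10E6 = 0x0C7DF
One's-complement sum = 0xC7DF.
Checksum = ~0xC7DF & 0xFFFF = 0x3820.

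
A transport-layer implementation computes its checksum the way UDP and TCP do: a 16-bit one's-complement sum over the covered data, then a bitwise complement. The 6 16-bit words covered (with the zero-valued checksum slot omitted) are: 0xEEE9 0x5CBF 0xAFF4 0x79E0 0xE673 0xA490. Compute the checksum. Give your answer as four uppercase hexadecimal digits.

FF7C

One's-complement addition (fold any carry out of bit 15 back into bit 0):
  0xEEE9 + 0x5CBF = 0x14BA8 → wrap carry → 0x4BA9
  0x4BA9 + 0xAFF4 = 0x0FB9D
  0xFB9D + 0x79E0 = 0x1757D → wrap carry → 0x757E
  0x757E + 0xE673 = 0x15BF1 → wrap carry → 0x5BF2
  0x5BF2 + 0xA490 = 0x10082 → wrap carry → 0x0083
One's-complement sum = 0x0083.
Checksum = ~0x0083 & 0xFFFF = 0xFF7C.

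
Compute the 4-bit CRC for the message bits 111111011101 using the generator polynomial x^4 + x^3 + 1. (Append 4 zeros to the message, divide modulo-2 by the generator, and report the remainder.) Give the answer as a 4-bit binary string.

0000

Append 4 zeros: 1111110111010000. Divide by 11001 (XOR where the leading bit is 1):
  pos 0: 11111 XOR 11001 = 00110
  pos 2: 11010 XOR 11001 = 00011
  pos 5: 11111 XOR 11001 = 00110
  pos 7: 11001 XOR 11001 = 00000
Remainder (last 4 bits) = 0000. This is the CRC / FCS.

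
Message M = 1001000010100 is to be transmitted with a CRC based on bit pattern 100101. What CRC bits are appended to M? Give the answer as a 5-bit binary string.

Append 5 zeros: 100100001010000000. Divide by 100101 (XOR where the leading bit is 1):
  pos 0: 100100 XOR 100101 = 000001
  pos 5: 100101 XOR 100101 = 000000
Remainder (last 5 bits) = 00000. This is the CRC / FCS.

00000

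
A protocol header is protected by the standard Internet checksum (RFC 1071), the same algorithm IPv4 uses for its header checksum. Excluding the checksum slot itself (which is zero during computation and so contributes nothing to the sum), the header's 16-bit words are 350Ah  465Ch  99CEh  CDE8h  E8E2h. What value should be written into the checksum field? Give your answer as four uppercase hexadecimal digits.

33FF

One's-complement addition (fold any carry out of bit 15 back into bit 0):
  0x350A + 0x465C = 0x07B66
  0x7B66 + 0x99CE = 0x11534 → wrap carry → 0x1535
  0x1535 + 0xCDE8 = 0x0E31D
  0xE31D + 0xE8E2 = 0x1CBFF → wrap carry → 0xCC00
One's-complement sum = 0xCC00.
Checksum = ~0xCC00 & 0xFFFF = 0x33FF.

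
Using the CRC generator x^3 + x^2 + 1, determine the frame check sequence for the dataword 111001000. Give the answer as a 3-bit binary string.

000

Append 3 zeros: 111001000000. Divide by 1101 (XOR where the leading bit is 1):
  pos 0: 1110 XOR 1101 = 0011
  pos 2: 1101 XOR 1101 = 0000
Remainder (last 3 bits) = 000. This is the CRC / FCS.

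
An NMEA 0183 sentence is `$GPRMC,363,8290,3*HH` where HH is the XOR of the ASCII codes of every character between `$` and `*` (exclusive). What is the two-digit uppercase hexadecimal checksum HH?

XOR the ASCII codes of the payload characters:
  'G' = 0x47 → acc = 0x47
  'P' = 0x50 → acc = 0x17
  'R' = 0x52 → acc = 0x45
  'M' = 0x4D → acc = 0x08
  'C' = 0x43 → acc = 0x4B
  ',' = 0x2C → acc = 0x67
  '3' = 0x33 → acc = 0x54
  '6' = 0x36 → acc = 0x62
  '3' = 0x33 → acc = 0x51
  ',' = 0x2C → acc = 0x7D
  '8' = 0x38 → acc = 0x45
  '2' = 0x32 → acc = 0x77
  '9' = 0x39 → acc = 0x4E
  '0' = 0x30 → acc = 0x7E
  ',' = 0x2C → acc = 0x52
  '3' = 0x33 → acc = 0x61
Checksum = 0x61.

61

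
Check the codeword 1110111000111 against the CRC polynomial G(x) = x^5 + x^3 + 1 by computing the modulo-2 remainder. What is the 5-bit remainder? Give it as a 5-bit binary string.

Modulo-2 division of 1110111000111 by 101001:
  pos 0: 111011 XOR 101001 = 010010
  pos 1: 100101 XOR 101001 = 001100
  pos 3: 110000 XOR 101001 = 011001
  pos 4: 110010 XOR 101001 = 011011
  pos 5: 110111 XOR 101001 = 011110
  pos 6: 111101 XOR 101001 = 010100
  pos 7: 101001 XOR 101001 = 000000
Remainder = 00000 (zero — the frame passes the CRC check).

00000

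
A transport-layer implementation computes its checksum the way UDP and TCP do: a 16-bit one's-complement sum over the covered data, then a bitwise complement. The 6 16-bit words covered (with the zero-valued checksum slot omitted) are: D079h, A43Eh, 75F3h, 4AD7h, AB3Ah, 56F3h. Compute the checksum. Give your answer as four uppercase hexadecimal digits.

C84E

One's-complement addition (fold any carry out of bit 15 back into bit 0):
  0xD079 + 0xA43E = 0x174B7 → wrap carry → 0x74B8
  0x74B8 + 0x75F3 = 0x0EAAB
  0xEAAB + 0x4AD7 = 0x13582 → wrap carry → 0x3583
  0x3583 + 0xAB3A = 0x0E0BD
  0xE0BD + 0x56F3 = 0x137B0 → wrap carry → 0x37B1
One's-complement sum = 0x37B1.
Checksum = ~0x37B1 & 0xFFFF = 0xC84E.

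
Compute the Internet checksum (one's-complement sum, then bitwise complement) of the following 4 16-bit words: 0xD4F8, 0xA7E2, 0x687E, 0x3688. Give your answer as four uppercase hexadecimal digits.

One's-complement addition (fold any carry out of bit 15 back into bit 0):
  0xD4F8 + 0xA7E2 = 0x17CDA → wrap carry → 0x7CDB
  0x7CDB + 0x687E = 0x0E559
  0xE559 + 0x3688 = 0x11BE1 → wrap carry → 0x1BE2
One's-complement sum = 0x1BE2.
Checksum = ~0x1BE2 & 0xFFFF = 0xE41D.

E41D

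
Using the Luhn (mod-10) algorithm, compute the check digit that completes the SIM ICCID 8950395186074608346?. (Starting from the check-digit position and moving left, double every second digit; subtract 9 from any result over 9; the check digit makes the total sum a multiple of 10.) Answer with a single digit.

Partial digits right→left: 6 4 3 8 0 6 4 7 0 6 8 1 5 9 3 0 5 9 8
Double every second digit counting from the check-digit position (so the 1st, 3rd, 5th, ... of the partial from the right).
  doubled (with −9 where >9): 3 6 0 8 0 7 1 6 1 7 → sum 39
  kept as-is: 4 8 6 7 6 1 9 0 9 → sum 50
Total = 39 + 50 = 89.
Check digit = (10 − (89 mod 10)) mod 10 = 1.

1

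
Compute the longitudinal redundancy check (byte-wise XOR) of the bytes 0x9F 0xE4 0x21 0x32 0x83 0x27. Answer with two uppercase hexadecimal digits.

XOR the bytes together:
  start with 0x9F
  0x9F ⊕ 0xE4 = 0x7B
  0x7B ⊕ 0x21 = 0x5A
  0x5A ⊕ 0x32 = 0x68
  0x68 ⊕ 0x83 = 0xEB
  0xEB ⊕ 0x27 = 0xCC

CC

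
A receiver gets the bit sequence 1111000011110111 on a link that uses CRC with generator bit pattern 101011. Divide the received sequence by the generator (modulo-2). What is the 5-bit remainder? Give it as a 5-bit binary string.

Modulo-2 division of 1111000011110111 by 101011:
  pos 0: 111100 XOR 101011 = 010111
  pos 1: 101110 XOR 101011 = 000101
  pos 4: 101011 XOR 101011 = 000000
  pos 10: 110111 XOR 101011 = 011100
Remainder = 11100 (nonzero — an error is detected).

11100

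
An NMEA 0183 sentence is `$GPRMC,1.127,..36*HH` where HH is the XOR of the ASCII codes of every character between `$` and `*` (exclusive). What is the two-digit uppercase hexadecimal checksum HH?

65

XOR the ASCII codes of the payload characters:
  'G' = 0x47 → acc = 0x47
  'P' = 0x50 → acc = 0x17
  'R' = 0x52 → acc = 0x45
  'M' = 0x4D → acc = 0x08
  'C' = 0x43 → acc = 0x4B
  ',' = 0x2C → acc = 0x67
  '1' = 0x31 → acc = 0x56
  '.' = 0x2E → acc = 0x78
  '1' = 0x31 → acc = 0x49
  '2' = 0x32 → acc = 0x7B
  '7' = 0x37 → acc = 0x4C
  ',' = 0x2C → acc = 0x60
  '.' = 0x2E → acc = 0x4E
  '.' = 0x2E → acc = 0x60
  '3' = 0x33 → acc = 0x53
  '6' = 0x36 → acc = 0x65
Checksum = 0x65.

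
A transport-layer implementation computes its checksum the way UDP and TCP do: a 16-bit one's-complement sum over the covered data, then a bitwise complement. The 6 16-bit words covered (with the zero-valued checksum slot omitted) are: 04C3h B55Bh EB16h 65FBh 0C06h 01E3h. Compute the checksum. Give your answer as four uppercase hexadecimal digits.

One's-complement addition (fold any carry out of bit 15 back into bit 0):
  0x04C3 + 0xB55B = 0x0BA1E
  0xBA1E + 0xEB16 = 0x1A534 → wrap carry → 0xA535
  0xA535 + 0x65FB = 0x10B30 → wrap carry → 0x0B31
  0x0B31 + 0x0C06 = 0x01737
  0x1737 + 0x01E3 = 0x0191A
One's-complement sum = 0x191A.
Checksum = ~0x191A & 0xFFFF = 0xE6E5.

E6E5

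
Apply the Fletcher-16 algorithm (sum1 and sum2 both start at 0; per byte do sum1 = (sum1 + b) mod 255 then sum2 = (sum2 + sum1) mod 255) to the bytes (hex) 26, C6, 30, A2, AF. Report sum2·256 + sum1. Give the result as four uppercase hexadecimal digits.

5F6F

Running sums (mod 255):
  after byte 0 (26): sum1=38, sum2=38
  after byte 1 (C6): sum1=236, sum2=19
  after byte 2 (30): sum1=29, sum2=48
  after byte 3 (A2): sum1=191, sum2=239
  after byte 4 (AF): sum1=111, sum2=95
Checksum = sum2·256 + sum1 = 95·256 + 111 = 24431 = 0x5F6F.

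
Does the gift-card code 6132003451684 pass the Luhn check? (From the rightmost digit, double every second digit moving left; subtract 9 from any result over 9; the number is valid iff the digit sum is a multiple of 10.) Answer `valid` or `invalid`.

valid

From the right, keep odd positions and double even positions (subtract 9 from any doubled value over 9):
  doubled (positions 2,4,...): 7 2 8 0 4 2 → sum 23
  kept (positions 1,3,...): 4 6 5 3 0 3 6 → sum 27
Total = 50.
50 mod 10 = 0, so the number is valid.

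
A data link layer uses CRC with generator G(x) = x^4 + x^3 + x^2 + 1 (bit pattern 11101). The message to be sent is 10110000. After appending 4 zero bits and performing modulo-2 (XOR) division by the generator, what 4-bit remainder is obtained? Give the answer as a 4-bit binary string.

Append 4 zeros: 101100000000. Divide by 11101 (XOR where the leading bit is 1):
  pos 0: 10110 XOR 11101 = 01011
  pos 1: 10110 XOR 11101 = 01011
  pos 2: 10110 XOR 11101 = 01011
  pos 3: 10110 XOR 11101 = 01011
  pos 4: 10110 XOR 11101 = 01011
  pos 5: 10110 XOR 11101 = 01011
  pos 6: 10110 XOR 11101 = 01011
  pos 7: 10110 XOR 11101 = 01011
Remainder (last 4 bits) = 1011. This is the CRC / FCS.

1011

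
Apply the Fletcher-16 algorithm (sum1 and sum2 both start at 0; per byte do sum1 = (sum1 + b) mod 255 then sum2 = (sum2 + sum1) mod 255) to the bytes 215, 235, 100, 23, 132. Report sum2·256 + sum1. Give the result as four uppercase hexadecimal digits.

Running sums (mod 255):
  after byte 0 (215): sum1=215, sum2=215
  after byte 1 (235): sum1=195, sum2=155
  after byte 2 (100): sum1=40, sum2=195
  after byte 3 (23): sum1=63, sum2=3
  after byte 4 (132): sum1=195, sum2=198
Checksum = sum2·256 + sum1 = 198·256 + 195 = 50883 = 0xC6C3.

C6C3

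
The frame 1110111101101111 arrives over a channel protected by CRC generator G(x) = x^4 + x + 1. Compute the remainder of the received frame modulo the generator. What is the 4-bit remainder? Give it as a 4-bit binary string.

0110

Modulo-2 division of 1110111101101111 by 10011:
  pos 0: 11101 XOR 10011 = 01110
  pos 1: 11101 XOR 10011 = 01110
  pos 2: 11101 XOR 10011 = 01110
  pos 3: 11101 XOR 10011 = 01110
  pos 4: 11100 XOR 10011 = 01111
  pos 5: 11111 XOR 10011 = 01100
  pos 6: 11001 XOR 10011 = 01010
  pos 7: 10100 XOR 10011 = 00111
  pos 9: 11111 XOR 10011 = 01100
  pos 10: 11001 XOR 10011 = 01010
  pos 11: 10101 XOR 10011 = 00110
Remainder = 0110 (nonzero — an error is detected).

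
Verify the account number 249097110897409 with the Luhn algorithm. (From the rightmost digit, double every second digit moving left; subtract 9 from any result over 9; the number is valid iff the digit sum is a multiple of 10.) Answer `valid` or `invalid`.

valid

From the right, keep odd positions and double even positions (subtract 9 from any doubled value over 9):
  doubled (positions 2,4,...): 0 5 7 2 5 0 8 → sum 27
  kept (positions 1,3,...): 9 4 9 0 1 9 9 2 → sum 43
Total = 70.
70 mod 10 = 0, so the number is valid.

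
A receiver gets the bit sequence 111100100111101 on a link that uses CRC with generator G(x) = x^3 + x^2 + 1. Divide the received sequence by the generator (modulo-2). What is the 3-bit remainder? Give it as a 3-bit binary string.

Modulo-2 division of 111100100111101 by 1101:
  pos 0: 1111 XOR 1101 = 0010
  pos 2: 1000 XOR 1101 = 0101
  pos 3: 1011 XOR 1101 = 0110
  pos 4: 1100 XOR 1101 = 0001
  pos 7: 1011 XOR 1101 = 0110
  pos 8: 1101 XOR 1101 = 0000
Remainder = 101 (nonzero — an error is detected).

101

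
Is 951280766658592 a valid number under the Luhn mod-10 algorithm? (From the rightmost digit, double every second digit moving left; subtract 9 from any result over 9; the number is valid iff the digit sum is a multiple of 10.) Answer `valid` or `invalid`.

From the right, keep odd positions and double even positions (subtract 9 from any doubled value over 9):
  doubled (positions 2,4,...): 9 7 3 3 0 4 1 → sum 27
  kept (positions 1,3,...): 2 5 5 6 7 8 1 9 → sum 43
Total = 70.
70 mod 10 = 0, so the number is valid.

valid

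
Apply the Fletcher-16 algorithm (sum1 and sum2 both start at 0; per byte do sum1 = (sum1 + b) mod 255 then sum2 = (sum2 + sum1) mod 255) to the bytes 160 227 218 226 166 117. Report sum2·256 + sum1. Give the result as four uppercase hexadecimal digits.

Running sums (mod 255):
  after byte 0 (160): sum1=160, sum2=160
  after byte 1 (227): sum1=132, sum2=37
  after byte 2 (218): sum1=95, sum2=132
  after byte 3 (226): sum1=66, sum2=198
  after byte 4 (166): sum1=232, sum2=175
  after byte 5 (117): sum1=94, sum2=14
Checksum = sum2·256 + sum1 = 14·256 + 94 = 3678 = 0x0E5E.

0E5E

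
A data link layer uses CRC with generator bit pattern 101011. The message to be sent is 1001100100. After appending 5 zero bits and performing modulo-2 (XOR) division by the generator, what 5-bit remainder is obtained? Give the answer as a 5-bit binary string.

01100

Append 5 zeros: 100110010000000. Divide by 101011 (XOR where the leading bit is 1):
  pos 0: 100110 XOR 101011 = 001101
  pos 2: 110101 XOR 101011 = 011110
  pos 3: 111100 XOR 101011 = 010111
  pos 4: 101110 XOR 101011 = 000101
  pos 7: 101000 XOR 101011 = 000011
Remainder (last 5 bits) = 01100. This is the CRC / FCS.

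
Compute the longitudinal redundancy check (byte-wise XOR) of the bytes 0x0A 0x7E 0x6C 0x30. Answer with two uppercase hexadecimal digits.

28

XOR the bytes together:
  start with 0x0A
  0x0A ⊕ 0x7E = 0x74
  0x74 ⊕ 0x6C = 0x18
  0x18 ⊕ 0x30 = 0x28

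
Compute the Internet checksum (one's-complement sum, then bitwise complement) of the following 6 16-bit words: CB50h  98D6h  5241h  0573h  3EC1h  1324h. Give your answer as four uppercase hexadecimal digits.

One's-complement addition (fold any carry out of bit 15 back into bit 0):
  0xCB50 + 0x98D6 = 0x16426 → wrap carry → 0x6427
  0x6427 + 0x5241 = 0x0B668
  0xB668 + 0x0573 = 0x0BBDB
  0xBBDB + 0x3EC1 = 0x0FA9C
  0xFA9C + 0x1324 = 0x10DC0 → wrap carry → 0x0DC1
One's-complement sum = 0x0DC1.
Checksum = ~0x0DC1 & 0xFFFF = 0xF23E.

F23E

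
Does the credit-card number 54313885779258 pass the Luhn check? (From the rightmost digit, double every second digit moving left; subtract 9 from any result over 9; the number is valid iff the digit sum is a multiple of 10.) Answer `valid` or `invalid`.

From the right, keep odd positions and double even positions (subtract 9 from any doubled value over 9):
  doubled (positions 2,4,...): 1 9 5 7 6 6 1 → sum 35
  kept (positions 1,3,...): 8 2 7 5 8 1 4 → sum 35
Total = 70.
70 mod 10 = 0, so the number is valid.

valid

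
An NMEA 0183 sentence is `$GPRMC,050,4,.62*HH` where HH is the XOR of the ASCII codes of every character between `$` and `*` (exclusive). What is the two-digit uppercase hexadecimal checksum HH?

4C

XOR the ASCII codes of the payload characters:
  'G' = 0x47 → acc = 0x47
  'P' = 0x50 → acc = 0x17
  'R' = 0x52 → acc = 0x45
  'M' = 0x4D → acc = 0x08
  'C' = 0x43 → acc = 0x4B
  ',' = 0x2C → acc = 0x67
  '0' = 0x30 → acc = 0x57
  '5' = 0x35 → acc = 0x62
  '0' = 0x30 → acc = 0x52
  ',' = 0x2C → acc = 0x7E
  '4' = 0x34 → acc = 0x4A
  ',' = 0x2C → acc = 0x66
  '.' = 0x2E → acc = 0x48
  '6' = 0x36 → acc = 0x7E
  '2' = 0x32 → acc = 0x4C
Checksum = 0x4C.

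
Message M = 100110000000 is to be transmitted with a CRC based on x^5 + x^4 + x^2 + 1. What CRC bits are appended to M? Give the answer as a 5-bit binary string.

10011

Append 5 zeros: 10011000000000000. Divide by 110101 (XOR where the leading bit is 1):
  pos 0: 100110 XOR 110101 = 010011
  pos 1: 100110 XOR 110101 = 010011
  pos 2: 100110 XOR 110101 = 010011
  pos 3: 100110 XOR 110101 = 010011
  pos 4: 100110 XOR 110101 = 010011
  pos 5: 100110 XOR 110101 = 010011
  pos 6: 100110 XOR 110101 = 010011
  pos 7: 100110 XOR 110101 = 010011
  pos 8: 100110 XOR 110101 = 010011
  pos 9: 100110 XOR 110101 = 010011
  pos 10: 100110 XOR 110101 = 010011
  pos 11: 100110 XOR 110101 = 010011
Remainder (last 5 bits) = 10011. This is the CRC / FCS.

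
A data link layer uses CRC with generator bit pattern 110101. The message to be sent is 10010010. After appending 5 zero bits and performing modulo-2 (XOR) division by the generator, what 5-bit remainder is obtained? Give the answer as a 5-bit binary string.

11010

Append 5 zeros: 1001001000000. Divide by 110101 (XOR where the leading bit is 1):
  pos 0: 100100 XOR 110101 = 010001
  pos 1: 100011 XOR 110101 = 010110
  pos 2: 101100 XOR 110101 = 011001
  pos 3: 110010 XOR 110101 = 000111
  pos 6: 111000 XOR 110101 = 001101
Remainder (last 5 bits) = 11010. This is the CRC / FCS.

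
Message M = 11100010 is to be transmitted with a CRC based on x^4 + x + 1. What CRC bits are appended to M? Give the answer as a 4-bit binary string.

Append 4 zeros: 111000100000. Divide by 10011 (XOR where the leading bit is 1):
  pos 0: 11100 XOR 10011 = 01111
  pos 1: 11110 XOR 10011 = 01101
  pos 2: 11011 XOR 10011 = 01000
  pos 3: 10000 XOR 10011 = 00011
  pos 6: 11000 XOR 10011 = 01011
  pos 7: 10110 XOR 10011 = 00101
Remainder (last 4 bits) = 0101. This is the CRC / FCS.

0101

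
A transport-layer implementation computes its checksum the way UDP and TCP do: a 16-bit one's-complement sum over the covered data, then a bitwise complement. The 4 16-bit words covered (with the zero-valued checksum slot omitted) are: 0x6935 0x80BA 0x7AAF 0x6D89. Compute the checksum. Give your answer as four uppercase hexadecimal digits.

2DD7

One's-complement addition (fold any carry out of bit 15 back into bit 0):
  0x6935 + 0x80BA = 0x0E9EF
  0xE9EF + 0x7AAF = 0x1649E → wrap carry → 0x649F
  0x649F + 0x6D89 = 0x0D228
One's-complement sum = 0xD228.
Checksum = ~0xD228 & 0xFFFF = 0x2DD7.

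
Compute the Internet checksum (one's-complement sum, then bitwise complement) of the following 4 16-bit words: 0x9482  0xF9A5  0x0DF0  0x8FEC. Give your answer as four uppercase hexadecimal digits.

One's-complement addition (fold any carry out of bit 15 back into bit 0):
  0x9482 + 0xF9A5 = 0x18E27 → wrap carry → 0x8E28
  0x8E28 + 0x0DF0 = 0x09C18
  0x9C18 + 0x8FEC = 0x12C04 → wrap carry → 0x2C05
One's-complement sum = 0x2C05.
Checksum = ~0x2C05 & 0xFFFF = 0xD3FA.

D3FA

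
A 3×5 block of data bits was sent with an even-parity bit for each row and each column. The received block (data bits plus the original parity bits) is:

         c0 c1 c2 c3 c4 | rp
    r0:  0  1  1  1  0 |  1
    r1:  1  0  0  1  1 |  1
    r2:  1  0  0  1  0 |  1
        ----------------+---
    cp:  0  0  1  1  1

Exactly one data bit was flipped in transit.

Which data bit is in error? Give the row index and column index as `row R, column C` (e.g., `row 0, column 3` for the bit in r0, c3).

row 2, column 1

Recompute each row's even parity and compare to rp:
  r0: data parity 1, sent rp 1 → ok
  r1: data parity 1, sent rp 1 → ok
  r2: data parity 0, sent rp 1 → mismatch
Recompute each column's even parity and compare to cp:
  c0: data parity 0, sent cp 0 → ok
  c1: data parity 1, sent cp 0 → mismatch
  c2: data parity 1, sent cp 1 → ok
  c3: data parity 1, sent cp 1 → ok
  c4: data parity 1, sent cp 1 → ok
Exactly one row (r2) and one column (c1) fail → the flipped bit is at their intersection.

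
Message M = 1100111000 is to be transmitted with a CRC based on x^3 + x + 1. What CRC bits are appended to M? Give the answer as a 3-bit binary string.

Append 3 zeros: 1100111000000. Divide by 1011 (XOR where the leading bit is 1):
  pos 0: 1100 XOR 1011 = 0111
  pos 1: 1111 XOR 1011 = 0100
  pos 2: 1001 XOR 1011 = 0010
  pos 4: 1010 XOR 1011 = 0001
  pos 7: 1000 XOR 1011 = 0011
  pos 9: 1100 XOR 1011 = 0111
Remainder (last 3 bits) = 111. This is the CRC / FCS.

111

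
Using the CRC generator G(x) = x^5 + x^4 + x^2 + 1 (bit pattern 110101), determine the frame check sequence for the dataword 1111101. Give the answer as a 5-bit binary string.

11000

Append 5 zeros: 111110100000. Divide by 110101 (XOR where the leading bit is 1):
  pos 0: 111110 XOR 110101 = 001011
  pos 2: 101110 XOR 110101 = 011011
  pos 3: 110110 XOR 110101 = 000011
Remainder (last 5 bits) = 11000. This is the CRC / FCS.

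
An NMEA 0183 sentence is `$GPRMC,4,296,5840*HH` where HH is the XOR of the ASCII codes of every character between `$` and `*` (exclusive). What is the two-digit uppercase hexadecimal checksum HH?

XOR the ASCII codes of the payload characters:
  'G' = 0x47 → acc = 0x47
  'P' = 0x50 → acc = 0x17
  'R' = 0x52 → acc = 0x45
  'M' = 0x4D → acc = 0x08
  'C' = 0x43 → acc = 0x4B
  ',' = 0x2C → acc = 0x67
  '4' = 0x34 → acc = 0x53
  ',' = 0x2C → acc = 0x7F
  '2' = 0x32 → acc = 0x4D
  '9' = 0x39 → acc = 0x74
  '6' = 0x36 → acc = 0x42
  ',' = 0x2C → acc = 0x6E
  '5' = 0x35 → acc = 0x5B
  '8' = 0x38 → acc = 0x63
  '4' = 0x34 → acc = 0x57
  '0' = 0x30 → acc = 0x67
Checksum = 0x67.

67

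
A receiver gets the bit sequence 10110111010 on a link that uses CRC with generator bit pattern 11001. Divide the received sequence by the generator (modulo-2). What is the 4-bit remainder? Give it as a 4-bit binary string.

1011

Modulo-2 division of 10110111010 by 11001:
  pos 0: 10110 XOR 11001 = 01111
  pos 1: 11111 XOR 11001 = 00110
  pos 3: 11011 XOR 11001 = 00010
  pos 6: 10010 XOR 11001 = 01011
Remainder = 1011 (nonzero — an error is detected).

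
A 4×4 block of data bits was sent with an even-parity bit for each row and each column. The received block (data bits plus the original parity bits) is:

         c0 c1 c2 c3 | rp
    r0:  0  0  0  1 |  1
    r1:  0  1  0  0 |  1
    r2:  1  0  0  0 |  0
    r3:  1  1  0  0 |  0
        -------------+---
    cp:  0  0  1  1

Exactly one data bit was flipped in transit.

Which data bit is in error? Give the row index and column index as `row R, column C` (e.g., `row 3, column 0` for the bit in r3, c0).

Recompute each row's even parity and compare to rp:
  r0: data parity 1, sent rp 1 → ok
  r1: data parity 1, sent rp 1 → ok
  r2: data parity 1, sent rp 0 → mismatch
  r3: data parity 0, sent rp 0 → ok
Recompute each column's even parity and compare to cp:
  c0: data parity 0, sent cp 0 → ok
  c1: data parity 0, sent cp 0 → ok
  c2: data parity 0, sent cp 1 → mismatch
  c3: data parity 1, sent cp 1 → ok
Exactly one row (r2) and one column (c2) fail → the flipped bit is at their intersection.

row 2, column 2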